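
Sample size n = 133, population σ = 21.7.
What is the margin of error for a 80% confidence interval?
Margin of error = 2.41

Margin of error = z* · σ/√n
= 1.282 · 21.7/√133
= 1.282 · 21.7/11.5326
= 2.41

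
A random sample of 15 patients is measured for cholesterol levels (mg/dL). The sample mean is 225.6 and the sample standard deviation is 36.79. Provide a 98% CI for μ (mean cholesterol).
(200.67, 250.53)

t-interval (σ unknown):
df = n - 1 = 14
t* = 2.624 for 98% confidence

Margin of error = t* · s/√n = 2.624 · 36.79/√15 = 24.93

CI: (200.67, 250.53)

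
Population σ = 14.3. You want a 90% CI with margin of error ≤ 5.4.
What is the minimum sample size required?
n ≥ 19

For margin E ≤ 5.4:
n ≥ (z* · σ / E)²
n ≥ (1.645 · 14.3 / 5.4)²
n ≥ 18.98

Minimum n = 19 (rounding up)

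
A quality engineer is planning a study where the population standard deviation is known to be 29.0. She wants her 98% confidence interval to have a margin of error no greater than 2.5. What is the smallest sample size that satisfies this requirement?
n ≥ 729

For margin E ≤ 2.5:
n ≥ (z* · σ / E)²
n ≥ (2.326 · 29.0 / 2.5)²
n ≥ 728.01

Minimum n = 729 (rounding up)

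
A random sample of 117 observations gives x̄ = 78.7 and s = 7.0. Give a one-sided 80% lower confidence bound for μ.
μ ≥ 78.15

Lower bound (one-sided):
t* = 0.845 (one-sided for 80%)
Lower bound = x̄ - t* · s/√n = 78.7 - 0.845 · 7.0/√117 = 78.15

We are 80% confident that μ ≥ 78.15.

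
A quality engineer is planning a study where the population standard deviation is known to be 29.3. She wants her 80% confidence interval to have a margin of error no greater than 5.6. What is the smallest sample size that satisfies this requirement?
n ≥ 45

For margin E ≤ 5.6:
n ≥ (z* · σ / E)²
n ≥ (1.282 · 29.3 / 5.6)²
n ≥ 44.99

Minimum n = 45 (rounding up)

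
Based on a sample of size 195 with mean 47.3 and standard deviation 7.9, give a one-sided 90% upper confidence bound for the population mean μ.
μ ≤ 48.03

Upper bound (one-sided):
t* = 1.286 (one-sided for 90%)
Upper bound = x̄ + t* · s/√n = 47.3 + 1.286 · 7.9/√195 = 48.03

We are 90% confident that μ ≤ 48.03.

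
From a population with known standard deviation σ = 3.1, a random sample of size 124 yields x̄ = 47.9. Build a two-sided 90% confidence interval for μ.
(47.44, 48.36)

z-interval (σ known):
z* = 1.645 for 90% confidence

Margin of error = z* · σ/√n = 1.645 · 3.1/√124 = 0.46

CI: (47.9 - 0.46, 47.9 + 0.46) = (47.44, 48.36)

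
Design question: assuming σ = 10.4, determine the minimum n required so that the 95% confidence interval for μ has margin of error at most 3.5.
n ≥ 34

For margin E ≤ 3.5:
n ≥ (z* · σ / E)²
n ≥ (1.960 · 10.4 / 3.5)²
n ≥ 33.92

Minimum n = 34 (rounding up)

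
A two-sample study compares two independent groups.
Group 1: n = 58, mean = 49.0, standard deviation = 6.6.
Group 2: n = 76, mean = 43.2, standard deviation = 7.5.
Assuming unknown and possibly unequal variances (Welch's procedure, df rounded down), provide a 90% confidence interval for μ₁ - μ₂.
(3.78, 7.82)

Difference: x̄₁ - x̄₂ = 5.80
SE = √(s₁²/n₁ + s₂²/n₂) = √(6.6²/58 + 7.5²/76) = 1.2211
df = 129.28 → 129 (Welch–Satterthwaite, rounded down)
t* = 1.657

CI: 5.80 ± 1.657 · 1.2211 = 5.80 ± 2.02 = (3.78, 7.82)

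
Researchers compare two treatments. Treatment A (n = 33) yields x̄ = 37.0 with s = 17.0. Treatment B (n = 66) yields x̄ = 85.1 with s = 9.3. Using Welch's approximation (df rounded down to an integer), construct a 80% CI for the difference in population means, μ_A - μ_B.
(-52.23, -43.97)

Difference: x̄₁ - x̄₂ = -48.10
SE = √(s₁²/n₁ + s₂²/n₂) = √(17.0²/33 + 9.3²/66) = 3.1730
df = 41.83 → 41 (Welch–Satterthwaite, rounded down)
t* = 1.303

CI: -48.10 ± 1.303 · 3.1730 = -48.10 ± 4.13 = (-52.23, -43.97)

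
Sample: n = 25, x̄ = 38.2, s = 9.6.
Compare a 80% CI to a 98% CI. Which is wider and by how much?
98% CI is wider by 4.51

df = 24
80% CI: t* = 1.318, (35.67, 40.73), width = 2 · t* · s/√n = 5.06
98% CI: t* = 2.492, (33.42, 42.98), width = 2 · t* · s/√n = 9.57

The 98% CI is wider by 9.57 - 5.06 = 4.51.
Higher confidence requires a wider interval.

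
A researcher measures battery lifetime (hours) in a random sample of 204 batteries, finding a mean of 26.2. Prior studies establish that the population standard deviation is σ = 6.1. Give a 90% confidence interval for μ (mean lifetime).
(25.50, 26.90)

z-interval (σ known):
z* = 1.645 for 90% confidence

Margin of error = z* · σ/√n = 1.645 · 6.1/√204 = 0.70

CI: (26.2 - 0.70, 26.2 + 0.70) = (25.50, 26.90)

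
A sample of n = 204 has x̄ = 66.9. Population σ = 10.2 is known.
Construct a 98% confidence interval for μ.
(65.24, 68.56)

z-interval (σ known):
z* = 2.326 for 98% confidence

Margin of error = z* · σ/√n = 2.326 · 10.2/√204 = 1.66

CI: (66.9 - 1.66, 66.9 + 1.66) = (65.24, 68.56)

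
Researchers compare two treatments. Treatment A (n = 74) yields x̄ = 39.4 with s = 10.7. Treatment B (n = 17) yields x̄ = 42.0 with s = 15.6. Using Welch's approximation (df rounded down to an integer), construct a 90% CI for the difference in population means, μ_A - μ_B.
(-9.49, 4.29)

Difference: x̄₁ - x̄₂ = -2.60
SE = √(s₁²/n₁ + s₂²/n₂) = √(10.7²/74 + 15.6²/17) = 3.9828
df = 19.60 → 19 (Welch–Satterthwaite, rounded down)
t* = 1.729

CI: -2.60 ± 1.729 · 3.9828 = -2.60 ± 6.89 = (-9.49, 4.29)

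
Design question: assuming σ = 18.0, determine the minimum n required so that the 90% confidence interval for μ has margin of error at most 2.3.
n ≥ 166

For margin E ≤ 2.3:
n ≥ (z* · σ / E)²
n ≥ (1.645 · 18.0 / 2.3)²
n ≥ 165.74

Minimum n = 166 (rounding up)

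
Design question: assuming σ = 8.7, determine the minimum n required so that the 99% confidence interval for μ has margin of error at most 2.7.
n ≥ 69

For margin E ≤ 2.7:
n ≥ (z* · σ / E)²
n ≥ (2.576 · 8.7 / 2.7)²
n ≥ 68.90

Minimum n = 69 (rounding up)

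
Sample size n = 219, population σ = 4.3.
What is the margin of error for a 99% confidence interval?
Margin of error = 0.75

Margin of error = z* · σ/√n
= 2.576 · 4.3/√219
= 2.576 · 4.3/14.7986
= 0.75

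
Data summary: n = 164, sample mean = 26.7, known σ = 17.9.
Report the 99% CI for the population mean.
(23.10, 30.30)

z-interval (σ known):
z* = 2.576 for 99% confidence

Margin of error = z* · σ/√n = 2.576 · 17.9/√164 = 3.60

CI: (26.7 - 3.60, 26.7 + 3.60) = (23.10, 30.30)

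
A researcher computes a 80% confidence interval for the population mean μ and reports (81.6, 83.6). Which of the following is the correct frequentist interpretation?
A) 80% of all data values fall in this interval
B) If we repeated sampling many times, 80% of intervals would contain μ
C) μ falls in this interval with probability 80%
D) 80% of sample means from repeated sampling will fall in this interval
B

A) Wrong — a CI is about the parameter μ, not individual data values.
B) Correct — this is the frequentist long-run coverage interpretation.
C) Wrong — μ is fixed; the randomness lives in the interval, not in μ.
D) Wrong — coverage applies to intervals containing μ, not to future x̄ values.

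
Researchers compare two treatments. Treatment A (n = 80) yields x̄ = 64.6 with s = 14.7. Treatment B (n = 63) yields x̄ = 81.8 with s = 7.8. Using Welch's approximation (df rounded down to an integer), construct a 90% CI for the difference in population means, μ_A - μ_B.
(-20.37, -14.03)

Difference: x̄₁ - x̄₂ = -17.20
SE = √(s₁²/n₁ + s₂²/n₂) = √(14.7²/80 + 7.8²/63) = 1.9149
df = 125.20 → 125 (Welch–Satterthwaite, rounded down)
t* = 1.657

CI: -17.20 ± 1.657 · 1.9149 = -17.20 ± 3.17 = (-20.37, -14.03)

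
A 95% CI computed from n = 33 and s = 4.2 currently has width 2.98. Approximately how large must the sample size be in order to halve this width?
n ≈ 132

CI width ∝ 1/√n
To reduce width by factor 2, need √n to grow by 2 → need 2² = 4 times as many samples.

Current: n = 33, width = 2.98
New: n = 132, width ≈ 1.45

Width reduced by factor of 2.98/1.45 = 2.06.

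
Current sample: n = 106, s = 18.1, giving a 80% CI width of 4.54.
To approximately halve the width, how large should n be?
n ≈ 424

CI width ∝ 1/√n
To reduce width by factor 2, need √n to grow by 2 → need 2² = 4 times as many samples.

Current: n = 106, width = 4.54
New: n = 424, width ≈ 2.26

Width reduced by factor of 4.54/2.26 = 2.01.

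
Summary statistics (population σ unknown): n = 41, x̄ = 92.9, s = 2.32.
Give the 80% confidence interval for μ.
(92.43, 93.37)

t-interval (σ unknown):
df = n - 1 = 40
t* = 1.303 for 80% confidence

Margin of error = t* · s/√n = 1.303 · 2.32/√41 = 0.47

CI: (92.43, 93.37)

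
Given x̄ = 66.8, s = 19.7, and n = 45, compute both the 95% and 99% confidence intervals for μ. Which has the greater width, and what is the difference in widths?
99% CI is wider by 3.98

df = 44
95% CI: t* = 2.015, (60.88, 72.72), width = 2 · t* · s/√n = 11.83
99% CI: t* = 2.692, (58.89, 74.71), width = 2 · t* · s/√n = 15.81

The 99% CI is wider by 15.81 - 11.83 = 3.98.
Higher confidence requires a wider interval.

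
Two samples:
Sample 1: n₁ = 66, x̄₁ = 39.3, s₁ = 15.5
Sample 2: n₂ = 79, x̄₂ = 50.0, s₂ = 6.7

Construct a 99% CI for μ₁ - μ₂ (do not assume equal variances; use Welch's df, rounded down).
(-16.11, -5.29)

Difference: x̄₁ - x̄₂ = -10.70
SE = √(s₁²/n₁ + s₂²/n₂) = √(15.5²/66 + 6.7²/79) = 2.0514
df = 85.15 → 85 (Welch–Satterthwaite, rounded down)
t* = 2.635

CI: -10.70 ± 2.635 · 2.0514 = -10.70 ± 5.41 = (-16.11, -5.29)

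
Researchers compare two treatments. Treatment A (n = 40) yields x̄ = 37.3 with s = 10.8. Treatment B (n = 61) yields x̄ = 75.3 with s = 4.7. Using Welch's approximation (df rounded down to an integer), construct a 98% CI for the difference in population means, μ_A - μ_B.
(-42.36, -33.64)

Difference: x̄₁ - x̄₂ = -38.00
SE = √(s₁²/n₁ + s₂²/n₂) = √(10.8²/40 + 4.7²/61) = 1.8106
df = 48.80 → 48 (Welch–Satterthwaite, rounded down)
t* = 2.407

CI: -38.00 ± 2.407 · 1.8106 = -38.00 ± 4.36 = (-42.36, -33.64)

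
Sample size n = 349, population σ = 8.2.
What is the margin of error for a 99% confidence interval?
Margin of error = 1.13

Margin of error = z* · σ/√n
= 2.576 · 8.2/√349
= 2.576 · 8.2/18.6815
= 1.13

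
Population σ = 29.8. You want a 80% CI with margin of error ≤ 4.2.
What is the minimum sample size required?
n ≥ 83

For margin E ≤ 4.2:
n ≥ (z* · σ / E)²
n ≥ (1.282 · 29.8 / 4.2)²
n ≥ 82.74

Minimum n = 83 (rounding up)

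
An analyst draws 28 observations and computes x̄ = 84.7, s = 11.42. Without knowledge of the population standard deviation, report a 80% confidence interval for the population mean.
(81.86, 87.54)

t-interval (σ unknown):
df = n - 1 = 27
t* = 1.314 for 80% confidence

Margin of error = t* · s/√n = 1.314 · 11.42/√28 = 2.84

CI: (81.86, 87.54)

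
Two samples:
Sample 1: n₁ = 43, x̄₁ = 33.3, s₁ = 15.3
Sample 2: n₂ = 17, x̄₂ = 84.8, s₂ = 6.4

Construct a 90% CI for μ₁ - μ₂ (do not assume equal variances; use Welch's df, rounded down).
(-56.19, -46.81)

Difference: x̄₁ - x̄₂ = -51.50
SE = √(s₁²/n₁ + s₂²/n₂) = √(15.3²/43 + 6.4²/17) = 2.8024
df = 57.72 → 57 (Welch–Satterthwaite, rounded down)
t* = 1.672

CI: -51.50 ± 1.672 · 2.8024 = -51.50 ± 4.69 = (-56.19, -46.81)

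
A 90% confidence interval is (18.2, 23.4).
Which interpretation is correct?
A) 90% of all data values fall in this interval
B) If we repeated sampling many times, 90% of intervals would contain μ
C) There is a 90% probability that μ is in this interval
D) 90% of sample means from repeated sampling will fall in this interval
B

A) Wrong — a CI is about the parameter μ, not individual data values.
B) Correct — this is the frequentist long-run coverage interpretation.
C) Wrong — μ is fixed; the randomness lives in the interval, not in μ.
D) Wrong — coverage applies to intervals containing μ, not to future x̄ values.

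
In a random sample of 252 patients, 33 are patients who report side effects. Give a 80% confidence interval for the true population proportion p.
(0.104, 0.158)

Proportion CI:
p̂ = 33/252 = 0.13095
SE = √(p̂(1-p̂)/n) = √(0.13095 · 0.86905 / 252) = 0.02125

z* = 1.282
Margin = z* · SE = 1.282 · 0.02125 = 0.0272

CI: 0.13095 ± 0.0272 = (0.104, 0.158)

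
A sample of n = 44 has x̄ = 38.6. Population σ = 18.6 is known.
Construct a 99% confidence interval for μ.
(31.38, 45.82)

z-interval (σ known):
z* = 2.576 for 99% confidence

Margin of error = z* · σ/√n = 2.576 · 18.6/√44 = 7.22

CI: (38.6 - 7.22, 38.6 + 7.22) = (31.38, 45.82)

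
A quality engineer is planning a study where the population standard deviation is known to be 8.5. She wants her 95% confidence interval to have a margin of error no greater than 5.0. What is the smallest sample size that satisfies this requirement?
n ≥ 12

For margin E ≤ 5.0:
n ≥ (z* · σ / E)²
n ≥ (1.960 · 8.5 / 5.0)²
n ≥ 11.10

Minimum n = 12 (rounding up)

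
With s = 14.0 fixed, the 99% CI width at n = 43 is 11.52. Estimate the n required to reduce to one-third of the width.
n ≈ 387

CI width ∝ 1/√n
To reduce width by factor 3, need √n to grow by 3 → need 3² = 9 times as many samples.

Current: n = 43, width = 11.52
New: n = 387, width ≈ 3.68

Width reduced by factor of 11.52/3.68 = 3.13.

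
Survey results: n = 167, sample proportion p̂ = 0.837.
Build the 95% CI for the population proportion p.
(0.781, 0.893)

Proportion CI:
SE = √(p̂(1-p̂)/n) = √(0.837 · 0.163 / 167) = 0.02858

z* = 1.960
Margin = z* · SE = 1.960 · 0.02858 = 0.0560

CI: 0.837 ± 0.0560 = (0.781, 0.893)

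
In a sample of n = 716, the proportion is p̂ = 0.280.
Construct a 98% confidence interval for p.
(0.241, 0.319)

Proportion CI:
SE = √(p̂(1-p̂)/n) = √(0.280 · 0.720 / 716) = 0.01678

z* = 2.326
Margin = z* · SE = 2.326 · 0.01678 = 0.0390

CI: 0.280 ± 0.0390 = (0.241, 0.319)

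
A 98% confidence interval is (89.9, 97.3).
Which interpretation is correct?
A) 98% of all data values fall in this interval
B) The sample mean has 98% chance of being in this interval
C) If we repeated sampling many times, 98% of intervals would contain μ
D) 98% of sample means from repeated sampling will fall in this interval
C

A) Wrong — a CI is about the parameter μ, not individual data values.
B) Wrong — x̄ is observed and sits in the interval by construction.
C) Correct — this is the frequentist long-run coverage interpretation.
D) Wrong — coverage applies to intervals containing μ, not to future x̄ values.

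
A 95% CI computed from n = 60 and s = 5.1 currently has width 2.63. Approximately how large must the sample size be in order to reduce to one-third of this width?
n ≈ 540

CI width ∝ 1/√n
To reduce width by factor 3, need √n to grow by 3 → need 3² = 9 times as many samples.

Current: n = 60, width = 2.63
New: n = 540, width ≈ 0.86

Width reduced by factor of 2.63/0.86 = 3.06.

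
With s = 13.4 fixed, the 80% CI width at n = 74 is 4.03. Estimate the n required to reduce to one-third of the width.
n ≈ 666

CI width ∝ 1/√n
To reduce width by factor 3, need √n to grow by 3 → need 3² = 9 times as many samples.

Current: n = 74, width = 4.03
New: n = 666, width ≈ 1.33

Width reduced by factor of 4.03/1.33 = 3.03.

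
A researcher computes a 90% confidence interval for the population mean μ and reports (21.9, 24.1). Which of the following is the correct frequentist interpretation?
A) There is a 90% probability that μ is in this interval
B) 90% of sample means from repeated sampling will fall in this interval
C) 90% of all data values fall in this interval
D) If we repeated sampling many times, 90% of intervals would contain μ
D

A) Wrong — μ is fixed; the randomness lives in the interval, not in μ.
B) Wrong — coverage applies to intervals containing μ, not to future x̄ values.
C) Wrong — a CI is about the parameter μ, not individual data values.
D) Correct — this is the frequentist long-run coverage interpretation.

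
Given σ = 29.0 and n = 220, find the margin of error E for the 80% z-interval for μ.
Margin of error = 2.51

Margin of error = z* · σ/√n
= 1.282 · 29.0/√220
= 1.282 · 29.0/14.8324
= 2.51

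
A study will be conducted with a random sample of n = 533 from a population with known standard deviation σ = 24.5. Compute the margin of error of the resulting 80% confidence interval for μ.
Margin of error = 1.36

Margin of error = z* · σ/√n
= 1.282 · 24.5/√533
= 1.282 · 24.5/23.0868
= 1.36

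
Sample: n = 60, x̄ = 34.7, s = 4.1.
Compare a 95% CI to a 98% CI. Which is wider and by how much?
98% CI is wider by 0.41

df = 59
95% CI: t* = 2.001, (33.64, 35.76), width = 2 · t* · s/√n = 2.12
98% CI: t* = 2.391, (33.43, 35.97), width = 2 · t* · s/√n = 2.53

The 98% CI is wider by 2.53 - 2.12 = 0.41.
Higher confidence requires a wider interval.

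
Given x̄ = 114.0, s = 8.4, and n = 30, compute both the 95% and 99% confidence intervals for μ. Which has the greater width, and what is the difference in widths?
99% CI is wider by 2.18

df = 29
95% CI: t* = 2.045, (110.86, 117.14), width = 2 · t* · s/√n = 6.27
99% CI: t* = 2.756, (109.77, 118.23), width = 2 · t* · s/√n = 8.45

The 99% CI is wider by 8.45 - 6.27 = 2.18.
Higher confidence requires a wider interval.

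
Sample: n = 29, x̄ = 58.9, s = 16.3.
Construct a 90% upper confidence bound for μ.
μ ≤ 62.87

Upper bound (one-sided):
t* = 1.313 (one-sided for 90%)
Upper bound = x̄ + t* · s/√n = 58.9 + 1.313 · 16.3/√29 = 62.87

We are 90% confident that μ ≤ 62.87.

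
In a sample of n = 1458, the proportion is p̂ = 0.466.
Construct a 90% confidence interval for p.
(0.445, 0.487)

Proportion CI:
SE = √(p̂(1-p̂)/n) = √(0.466 · 0.534 / 1458) = 0.01306

z* = 1.645
Margin = z* · SE = 1.645 · 0.01306 = 0.0215

CI: 0.466 ± 0.0215 = (0.445, 0.487)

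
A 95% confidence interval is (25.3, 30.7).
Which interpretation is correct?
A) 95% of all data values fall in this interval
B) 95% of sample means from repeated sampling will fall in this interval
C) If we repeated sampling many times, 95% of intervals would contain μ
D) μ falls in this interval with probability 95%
C

A) Wrong — a CI is about the parameter μ, not individual data values.
B) Wrong — coverage applies to intervals containing μ, not to future x̄ values.
C) Correct — this is the frequentist long-run coverage interpretation.
D) Wrong — μ is fixed; the randomness lives in the interval, not in μ.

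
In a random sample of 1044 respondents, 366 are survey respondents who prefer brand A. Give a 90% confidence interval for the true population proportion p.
(0.326, 0.375)

Proportion CI:
p̂ = 366/1044 = 0.35057
SE = √(p̂(1-p̂)/n) = √(0.35057 · 0.64943 / 1044) = 0.01477

z* = 1.645
Margin = z* · SE = 1.645 · 0.01477 = 0.0243

CI: 0.35057 ± 0.0243 = (0.326, 0.375)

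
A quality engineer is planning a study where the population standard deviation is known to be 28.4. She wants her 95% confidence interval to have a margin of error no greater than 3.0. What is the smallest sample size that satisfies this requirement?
n ≥ 345

For margin E ≤ 3.0:
n ≥ (z* · σ / E)²
n ≥ (1.960 · 28.4 / 3.0)²
n ≥ 344.28

Minimum n = 345 (rounding up)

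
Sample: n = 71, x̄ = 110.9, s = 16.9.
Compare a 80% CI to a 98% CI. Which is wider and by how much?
98% CI is wider by 4.36

df = 70
80% CI: t* = 1.294, (108.30, 113.50), width = 2 · t* · s/√n = 5.19
98% CI: t* = 2.381, (106.12, 115.68), width = 2 · t* · s/√n = 9.55

The 98% CI is wider by 9.55 - 5.19 = 4.36.
Higher confidence requires a wider interval.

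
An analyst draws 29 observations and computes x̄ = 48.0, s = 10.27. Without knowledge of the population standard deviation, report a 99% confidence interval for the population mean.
(42.73, 53.27)

t-interval (σ unknown):
df = n - 1 = 28
t* = 2.763 for 99% confidence

Margin of error = t* · s/√n = 2.763 · 10.27/√29 = 5.27

CI: (42.73, 53.27)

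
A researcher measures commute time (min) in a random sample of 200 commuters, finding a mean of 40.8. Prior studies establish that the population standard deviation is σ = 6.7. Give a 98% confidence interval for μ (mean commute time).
(39.70, 41.90)

z-interval (σ known):
z* = 2.326 for 98% confidence

Margin of error = z* · σ/√n = 2.326 · 6.7/√200 = 1.10

CI: (40.8 - 1.10, 40.8 + 1.10) = (39.70, 41.90)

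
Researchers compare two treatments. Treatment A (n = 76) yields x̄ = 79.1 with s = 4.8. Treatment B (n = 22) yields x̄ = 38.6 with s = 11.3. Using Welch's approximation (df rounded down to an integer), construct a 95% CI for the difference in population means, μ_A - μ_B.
(35.39, 45.61)

Difference: x̄₁ - x̄₂ = 40.50
SE = √(s₁²/n₁ + s₂²/n₂) = √(4.8²/76 + 11.3²/22) = 2.4713
df = 23.23 → 23 (Welch–Satterthwaite, rounded down)
t* = 2.069

CI: 40.50 ± 2.069 · 2.4713 = 40.50 ± 5.11 = (35.39, 45.61)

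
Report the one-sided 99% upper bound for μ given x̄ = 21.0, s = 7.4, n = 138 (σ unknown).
μ ≤ 22.48

Upper bound (one-sided):
t* = 2.354 (one-sided for 99%)
Upper bound = x̄ + t* · s/√n = 21.0 + 2.354 · 7.4/√138 = 22.48

We are 99% confident that μ ≤ 22.48.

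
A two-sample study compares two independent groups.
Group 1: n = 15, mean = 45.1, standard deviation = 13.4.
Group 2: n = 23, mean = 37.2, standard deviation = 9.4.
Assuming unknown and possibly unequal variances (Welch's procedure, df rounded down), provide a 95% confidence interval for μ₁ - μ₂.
(-0.35, 16.15)

Difference: x̄₁ - x̄₂ = 7.90
SE = √(s₁²/n₁ + s₂²/n₂) = √(13.4²/15 + 9.4²/23) = 3.9765
df = 22.93 → 22 (Welch–Satterthwaite, rounded down)
t* = 2.074

CI: 7.90 ± 2.074 · 3.9765 = 7.90 ± 8.25 = (-0.35, 16.15)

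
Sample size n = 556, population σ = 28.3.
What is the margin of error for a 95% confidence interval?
Margin of error = 2.35

Margin of error = z* · σ/√n
= 1.960 · 28.3/√556
= 1.960 · 28.3/23.5797
= 2.35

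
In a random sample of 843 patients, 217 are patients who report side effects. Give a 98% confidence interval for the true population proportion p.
(0.222, 0.292)

Proportion CI:
p̂ = 217/843 = 0.25741
SE = √(p̂(1-p̂)/n) = √(0.25741 · 0.74259 / 843) = 0.01506

z* = 2.326
Margin = z* · SE = 2.326 · 0.01506 = 0.0350

CI: 0.25741 ± 0.0350 = (0.222, 0.292)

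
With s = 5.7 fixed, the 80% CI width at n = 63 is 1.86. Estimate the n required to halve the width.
n ≈ 252

CI width ∝ 1/√n
To reduce width by factor 2, need √n to grow by 2 → need 2² = 4 times as many samples.

Current: n = 63, width = 1.86
New: n = 252, width ≈ 0.92

Width reduced by factor of 1.86/0.92 = 2.02.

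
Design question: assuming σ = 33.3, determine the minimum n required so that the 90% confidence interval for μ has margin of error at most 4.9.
n ≥ 125

For margin E ≤ 4.9:
n ≥ (z* · σ / E)²
n ≥ (1.645 · 33.3 / 4.9)²
n ≥ 124.98

Minimum n = 125 (rounding up)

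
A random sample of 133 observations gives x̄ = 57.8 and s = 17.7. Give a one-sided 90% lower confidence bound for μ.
μ ≥ 55.82

Lower bound (one-sided):
t* = 1.288 (one-sided for 90%)
Lower bound = x̄ - t* · s/√n = 57.8 - 1.288 · 17.7/√133 = 55.82

We are 90% confident that μ ≥ 55.82.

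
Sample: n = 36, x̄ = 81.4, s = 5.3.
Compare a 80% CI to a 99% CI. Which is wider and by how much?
99% CI is wider by 2.50

df = 35
80% CI: t* = 1.306, (80.25, 82.55), width = 2 · t* · s/√n = 2.31
99% CI: t* = 2.724, (78.99, 83.81), width = 2 · t* · s/√n = 4.81

The 99% CI is wider by 4.81 - 2.31 = 2.50.
Higher confidence requires a wider interval.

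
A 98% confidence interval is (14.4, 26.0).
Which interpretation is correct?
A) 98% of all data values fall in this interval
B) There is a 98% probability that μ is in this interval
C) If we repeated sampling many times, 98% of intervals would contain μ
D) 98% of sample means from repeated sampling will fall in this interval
C

A) Wrong — a CI is about the parameter μ, not individual data values.
B) Wrong — μ is fixed; the randomness lives in the interval, not in μ.
C) Correct — this is the frequentist long-run coverage interpretation.
D) Wrong — coverage applies to intervals containing μ, not to future x̄ values.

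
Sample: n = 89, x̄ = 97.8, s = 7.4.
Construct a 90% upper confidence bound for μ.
μ ≤ 98.81

Upper bound (one-sided):
t* = 1.291 (one-sided for 90%)
Upper bound = x̄ + t* · s/√n = 97.8 + 1.291 · 7.4/√89 = 98.81

We are 90% confident that μ ≤ 98.81.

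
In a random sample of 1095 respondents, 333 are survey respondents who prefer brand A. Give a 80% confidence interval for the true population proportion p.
(0.286, 0.322)

Proportion CI:
p̂ = 333/1095 = 0.30411
SE = √(p̂(1-p̂)/n) = √(0.30411 · 0.69589 / 1095) = 0.01390

z* = 1.282
Margin = z* · SE = 1.282 · 0.01390 = 0.0178

CI: 0.30411 ± 0.0178 = (0.286, 0.322)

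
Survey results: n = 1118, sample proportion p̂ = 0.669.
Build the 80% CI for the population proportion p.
(0.651, 0.687)

Proportion CI:
SE = √(p̂(1-p̂)/n) = √(0.669 · 0.331 / 1118) = 0.01407

z* = 1.282
Margin = z* · SE = 1.282 · 0.01407 = 0.0180

CI: 0.669 ± 0.0180 = (0.651, 0.687)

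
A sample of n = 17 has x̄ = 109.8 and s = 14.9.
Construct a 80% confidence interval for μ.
(104.97, 114.63)

t-interval (σ unknown):
df = n - 1 = 16
t* = 1.337 for 80% confidence

Margin of error = t* · s/√n = 1.337 · 14.9/√17 = 4.83

CI: (104.97, 114.63)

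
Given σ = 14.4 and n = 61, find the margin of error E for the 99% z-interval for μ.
Margin of error = 4.75

Margin of error = z* · σ/√n
= 2.576 · 14.4/√61
= 2.576 · 14.4/7.8102
= 4.75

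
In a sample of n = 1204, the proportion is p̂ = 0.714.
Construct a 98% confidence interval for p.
(0.684, 0.744)

Proportion CI:
SE = √(p̂(1-p̂)/n) = √(0.714 · 0.286 / 1204) = 0.01302

z* = 2.326
Margin = z* · SE = 2.326 · 0.01302 = 0.0303

CI: 0.714 ± 0.0303 = (0.684, 0.744)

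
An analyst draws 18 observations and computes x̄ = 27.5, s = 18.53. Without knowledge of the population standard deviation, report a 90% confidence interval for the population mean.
(19.90, 35.10)

t-interval (σ unknown):
df = n - 1 = 17
t* = 1.740 for 90% confidence

Margin of error = t* · s/√n = 1.740 · 18.53/√18 = 7.60

CI: (19.90, 35.10)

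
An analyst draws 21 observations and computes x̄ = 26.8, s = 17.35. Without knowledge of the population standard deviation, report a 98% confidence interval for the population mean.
(17.23, 36.37)

t-interval (σ unknown):
df = n - 1 = 20
t* = 2.528 for 98% confidence

Margin of error = t* · s/√n = 2.528 · 17.35/√21 = 9.57

CI: (17.23, 36.37)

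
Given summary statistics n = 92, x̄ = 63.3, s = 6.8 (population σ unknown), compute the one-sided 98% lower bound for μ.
μ ≥ 61.82

Lower bound (one-sided):
t* = 2.084 (one-sided for 98%)
Lower bound = x̄ - t* · s/√n = 63.3 - 2.084 · 6.8/√92 = 61.82

We are 98% confident that μ ≥ 61.82.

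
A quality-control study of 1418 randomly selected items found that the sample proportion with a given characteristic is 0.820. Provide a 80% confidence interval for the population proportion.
(0.807, 0.833)

Proportion CI:
SE = √(p̂(1-p̂)/n) = √(0.820 · 0.180 / 1418) = 0.01020

z* = 1.282
Margin = z* · SE = 1.282 · 0.01020 = 0.0131

CI: 0.820 ± 0.0131 = (0.807, 0.833)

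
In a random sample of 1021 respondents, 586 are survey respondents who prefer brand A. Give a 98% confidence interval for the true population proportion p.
(0.538, 0.610)

Proportion CI:
p̂ = 586/1021 = 0.57395
SE = √(p̂(1-p̂)/n) = √(0.57395 · 0.42605 / 1021) = 0.01548

z* = 2.326
Margin = z* · SE = 2.326 · 0.01548 = 0.0360

CI: 0.57395 ± 0.0360 = (0.538, 0.610)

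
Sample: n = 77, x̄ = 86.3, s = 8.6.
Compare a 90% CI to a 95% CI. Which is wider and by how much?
95% CI is wider by 0.64

df = 76
90% CI: t* = 1.665, (84.67, 87.93), width = 2 · t* · s/√n = 3.26
95% CI: t* = 1.992, (84.35, 88.25), width = 2 · t* · s/√n = 3.90

The 95% CI is wider by 3.90 - 3.26 = 0.64.
Higher confidence requires a wider interval.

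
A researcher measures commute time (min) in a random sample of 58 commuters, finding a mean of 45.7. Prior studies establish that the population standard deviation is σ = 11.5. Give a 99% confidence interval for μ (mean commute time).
(41.81, 49.59)

z-interval (σ known):
z* = 2.576 for 99% confidence

Margin of error = z* · σ/√n = 2.576 · 11.5/√58 = 3.89

CI: (45.7 - 3.89, 45.7 + 3.89) = (41.81, 49.59)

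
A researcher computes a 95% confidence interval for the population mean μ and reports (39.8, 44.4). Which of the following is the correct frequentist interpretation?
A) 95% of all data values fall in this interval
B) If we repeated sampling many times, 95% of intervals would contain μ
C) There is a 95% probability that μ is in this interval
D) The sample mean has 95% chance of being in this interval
B

A) Wrong — a CI is about the parameter μ, not individual data values.
B) Correct — this is the frequentist long-run coverage interpretation.
C) Wrong — μ is fixed; the randomness lives in the interval, not in μ.
D) Wrong — x̄ is observed and sits in the interval by construction.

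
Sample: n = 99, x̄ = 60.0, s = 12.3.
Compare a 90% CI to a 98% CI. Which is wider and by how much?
98% CI is wider by 1.74

df = 98
90% CI: t* = 1.661, (57.95, 62.05), width = 2 · t* · s/√n = 4.11
98% CI: t* = 2.365, (57.08, 62.92), width = 2 · t* · s/√n = 5.85

The 98% CI is wider by 5.85 - 4.11 = 1.74.
Higher confidence requires a wider interval.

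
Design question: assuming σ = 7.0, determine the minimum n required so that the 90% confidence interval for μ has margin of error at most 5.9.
n ≥ 4

For margin E ≤ 5.9:
n ≥ (z* · σ / E)²
n ≥ (1.645 · 7.0 / 5.9)²
n ≥ 3.81

Minimum n = 4 (rounding up)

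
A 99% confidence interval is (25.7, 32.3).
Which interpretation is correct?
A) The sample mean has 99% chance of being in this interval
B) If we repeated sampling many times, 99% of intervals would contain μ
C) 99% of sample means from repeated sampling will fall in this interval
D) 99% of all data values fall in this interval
B

A) Wrong — x̄ is observed and sits in the interval by construction.
B) Correct — this is the frequentist long-run coverage interpretation.
C) Wrong — coverage applies to intervals containing μ, not to future x̄ values.
D) Wrong — a CI is about the parameter μ, not individual data values.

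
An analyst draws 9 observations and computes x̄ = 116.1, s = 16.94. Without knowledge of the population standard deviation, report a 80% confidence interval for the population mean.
(108.21, 123.99)

t-interval (σ unknown):
df = n - 1 = 8
t* = 1.397 for 80% confidence

Margin of error = t* · s/√n = 1.397 · 16.94/√9 = 7.89

CI: (108.21, 123.99)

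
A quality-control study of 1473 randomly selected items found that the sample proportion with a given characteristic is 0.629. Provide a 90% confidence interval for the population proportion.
(0.608, 0.650)

Proportion CI:
SE = √(p̂(1-p̂)/n) = √(0.629 · 0.371 / 1473) = 0.01259

z* = 1.645
Margin = z* · SE = 1.645 · 0.01259 = 0.0207

CI: 0.629 ± 0.0207 = (0.608, 0.650)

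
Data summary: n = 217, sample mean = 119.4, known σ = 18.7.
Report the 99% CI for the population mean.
(116.13, 122.67)

z-interval (σ known):
z* = 2.576 for 99% confidence

Margin of error = z* · σ/√n = 2.576 · 18.7/√217 = 3.27

CI: (119.4 - 3.27, 119.4 + 3.27) = (116.13, 122.67)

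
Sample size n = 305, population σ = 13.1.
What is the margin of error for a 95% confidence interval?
Margin of error = 1.47

Margin of error = z* · σ/√n
= 1.960 · 13.1/√305
= 1.960 · 13.1/17.4642
= 1.47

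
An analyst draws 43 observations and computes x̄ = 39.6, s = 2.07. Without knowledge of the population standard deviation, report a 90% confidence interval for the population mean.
(39.07, 40.13)

t-interval (σ unknown):
df = n - 1 = 42
t* = 1.682 for 90% confidence

Margin of error = t* · s/√n = 1.682 · 2.07/√43 = 0.53

CI: (39.07, 40.13)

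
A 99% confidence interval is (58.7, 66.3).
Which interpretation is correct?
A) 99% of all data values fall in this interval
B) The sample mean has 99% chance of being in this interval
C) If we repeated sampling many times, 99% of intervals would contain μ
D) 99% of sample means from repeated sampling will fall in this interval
C

A) Wrong — a CI is about the parameter μ, not individual data values.
B) Wrong — x̄ is observed and sits in the interval by construction.
C) Correct — this is the frequentist long-run coverage interpretation.
D) Wrong — coverage applies to intervals containing μ, not to future x̄ values.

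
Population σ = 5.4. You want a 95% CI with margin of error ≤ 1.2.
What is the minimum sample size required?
n ≥ 78

For margin E ≤ 1.2:
n ≥ (z* · σ / E)²
n ≥ (1.960 · 5.4 / 1.2)²
n ≥ 77.79

Minimum n = 78 (rounding up)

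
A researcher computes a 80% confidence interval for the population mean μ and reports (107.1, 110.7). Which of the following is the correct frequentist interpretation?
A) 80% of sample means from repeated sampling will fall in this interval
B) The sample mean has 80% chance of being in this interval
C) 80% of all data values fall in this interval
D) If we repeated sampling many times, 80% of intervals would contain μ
D

A) Wrong — coverage applies to intervals containing μ, not to future x̄ values.
B) Wrong — x̄ is observed and sits in the interval by construction.
C) Wrong — a CI is about the parameter μ, not individual data values.
D) Correct — this is the frequentist long-run coverage interpretation.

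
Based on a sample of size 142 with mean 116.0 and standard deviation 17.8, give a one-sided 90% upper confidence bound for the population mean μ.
μ ≤ 117.92

Upper bound (one-sided):
t* = 1.288 (one-sided for 90%)
Upper bound = x̄ + t* · s/√n = 116.0 + 1.288 · 17.8/√142 = 117.92

We are 90% confident that μ ≤ 117.92.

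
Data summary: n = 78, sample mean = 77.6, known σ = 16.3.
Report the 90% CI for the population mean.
(74.56, 80.64)

z-interval (σ known):
z* = 1.645 for 90% confidence

Margin of error = z* · σ/√n = 1.645 · 16.3/√78 = 3.04

CI: (77.6 - 3.04, 77.6 + 3.04) = (74.56, 80.64)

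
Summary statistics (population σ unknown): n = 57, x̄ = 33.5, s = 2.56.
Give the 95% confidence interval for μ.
(32.82, 34.18)

t-interval (σ unknown):
df = n - 1 = 56
t* = 2.003 for 95% confidence

Margin of error = t* · s/√n = 2.003 · 2.56/√57 = 0.68

CI: (32.82, 34.18)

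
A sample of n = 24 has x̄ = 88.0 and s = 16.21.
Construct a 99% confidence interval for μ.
(78.71, 97.29)

t-interval (σ unknown):
df = n - 1 = 23
t* = 2.807 for 99% confidence

Margin of error = t* · s/√n = 2.807 · 16.21/√24 = 9.29

CI: (78.71, 97.29)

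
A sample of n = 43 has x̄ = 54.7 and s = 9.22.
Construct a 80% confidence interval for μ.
(52.87, 56.53)

t-interval (σ unknown):
df = n - 1 = 42
t* = 1.302 for 80% confidence

Margin of error = t* · s/√n = 1.302 · 9.22/√43 = 1.83

CI: (52.87, 56.53)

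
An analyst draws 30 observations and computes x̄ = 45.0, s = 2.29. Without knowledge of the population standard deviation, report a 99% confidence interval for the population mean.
(43.85, 46.15)

t-interval (σ unknown):
df = n - 1 = 29
t* = 2.756 for 99% confidence

Margin of error = t* · s/√n = 2.756 · 2.29/√30 = 1.15

CI: (43.85, 46.15)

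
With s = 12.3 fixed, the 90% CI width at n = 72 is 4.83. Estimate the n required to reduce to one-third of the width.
n ≈ 648

CI width ∝ 1/√n
To reduce width by factor 3, need √n to grow by 3 → need 3² = 9 times as many samples.

Current: n = 72, width = 4.83
New: n = 648, width ≈ 1.59

Width reduced by factor of 4.83/1.59 = 3.04.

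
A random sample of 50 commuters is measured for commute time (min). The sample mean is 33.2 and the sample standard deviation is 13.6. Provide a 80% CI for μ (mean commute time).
(30.70, 35.70)

t-interval (σ unknown):
df = n - 1 = 49
t* = 1.299 for 80% confidence

Margin of error = t* · s/√n = 1.299 · 13.6/√50 = 2.50

CI: (30.70, 35.70)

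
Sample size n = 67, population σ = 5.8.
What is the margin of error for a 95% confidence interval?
Margin of error = 1.39

Margin of error = z* · σ/√n
= 1.960 · 5.8/√67
= 1.960 · 5.8/8.1854
= 1.39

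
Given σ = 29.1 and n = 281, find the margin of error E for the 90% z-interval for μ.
Margin of error = 2.86

Margin of error = z* · σ/√n
= 1.645 · 29.1/√281
= 1.645 · 29.1/16.7631
= 2.86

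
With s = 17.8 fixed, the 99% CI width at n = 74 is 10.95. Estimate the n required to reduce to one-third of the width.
n ≈ 666

CI width ∝ 1/√n
To reduce width by factor 3, need √n to grow by 3 → need 3² = 9 times as many samples.

Current: n = 74, width = 10.95
New: n = 666, width ≈ 3.56

Width reduced by factor of 10.95/3.56 = 3.08.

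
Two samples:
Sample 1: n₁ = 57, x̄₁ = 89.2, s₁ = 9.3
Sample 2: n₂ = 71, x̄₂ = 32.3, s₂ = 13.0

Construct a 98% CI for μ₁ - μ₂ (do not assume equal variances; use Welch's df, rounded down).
(52.25, 61.55)

Difference: x̄₁ - x̄₂ = 56.90
SE = √(s₁²/n₁ + s₂²/n₂) = √(9.3²/57 + 13.0²/71) = 1.9742
df = 124.47 → 124 (Welch–Satterthwaite, rounded down)
t* = 2.357

CI: 56.90 ± 2.357 · 1.9742 = 56.90 ± 4.65 = (52.25, 61.55)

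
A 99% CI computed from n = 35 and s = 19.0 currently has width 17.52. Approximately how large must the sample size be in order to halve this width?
n ≈ 140

CI width ∝ 1/√n
To reduce width by factor 2, need √n to grow by 2 → need 2² = 4 times as many samples.

Current: n = 35, width = 17.52
New: n = 140, width ≈ 8.39

Width reduced by factor of 17.52/8.39 = 2.09.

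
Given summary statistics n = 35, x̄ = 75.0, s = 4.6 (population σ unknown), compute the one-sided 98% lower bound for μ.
μ ≥ 73.34

Lower bound (one-sided):
t* = 2.136 (one-sided for 98%)
Lower bound = x̄ - t* · s/√n = 75.0 - 2.136 · 4.6/√35 = 73.34

We are 98% confident that μ ≥ 73.34.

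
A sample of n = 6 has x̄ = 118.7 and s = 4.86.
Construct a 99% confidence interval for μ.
(110.70, 126.70)

t-interval (σ unknown):
df = n - 1 = 5
t* = 4.032 for 99% confidence

Margin of error = t* · s/√n = 4.032 · 4.86/√6 = 8.00

CI: (110.70, 126.70)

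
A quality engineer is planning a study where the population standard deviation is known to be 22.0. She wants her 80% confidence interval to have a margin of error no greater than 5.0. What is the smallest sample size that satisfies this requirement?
n ≥ 32

For margin E ≤ 5.0:
n ≥ (z* · σ / E)²
n ≥ (1.282 · 22.0 / 5.0)²
n ≥ 31.82

Minimum n = 32 (rounding up)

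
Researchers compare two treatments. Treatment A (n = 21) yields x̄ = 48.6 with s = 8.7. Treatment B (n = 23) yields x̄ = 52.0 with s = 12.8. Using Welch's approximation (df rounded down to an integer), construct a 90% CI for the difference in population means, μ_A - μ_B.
(-8.92, 2.12)

Difference: x̄₁ - x̄₂ = -3.40
SE = √(s₁²/n₁ + s₂²/n₂) = √(8.7²/21 + 12.8²/23) = 3.2753
df = 38.93 → 38 (Welch–Satterthwaite, rounded down)
t* = 1.686

CI: -3.40 ± 1.686 · 3.2753 = -3.40 ± 5.52 = (-8.92, 2.12)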